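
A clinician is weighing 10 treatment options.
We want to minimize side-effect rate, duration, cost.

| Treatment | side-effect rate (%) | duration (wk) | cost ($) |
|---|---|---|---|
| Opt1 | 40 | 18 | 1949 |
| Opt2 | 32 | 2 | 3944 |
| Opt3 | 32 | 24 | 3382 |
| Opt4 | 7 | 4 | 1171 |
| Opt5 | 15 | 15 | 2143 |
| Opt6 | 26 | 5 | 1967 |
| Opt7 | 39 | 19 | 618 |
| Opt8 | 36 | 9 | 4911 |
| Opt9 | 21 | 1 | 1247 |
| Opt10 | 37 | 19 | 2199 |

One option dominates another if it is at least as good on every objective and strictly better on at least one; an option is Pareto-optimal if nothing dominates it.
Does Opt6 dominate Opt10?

Opt6 vs Opt10: side-effect rate 26≤37, duration 5≤19, cost 1967≤2199 — Opt6 is at least as good on every objective with at least one strict improvement.

Yes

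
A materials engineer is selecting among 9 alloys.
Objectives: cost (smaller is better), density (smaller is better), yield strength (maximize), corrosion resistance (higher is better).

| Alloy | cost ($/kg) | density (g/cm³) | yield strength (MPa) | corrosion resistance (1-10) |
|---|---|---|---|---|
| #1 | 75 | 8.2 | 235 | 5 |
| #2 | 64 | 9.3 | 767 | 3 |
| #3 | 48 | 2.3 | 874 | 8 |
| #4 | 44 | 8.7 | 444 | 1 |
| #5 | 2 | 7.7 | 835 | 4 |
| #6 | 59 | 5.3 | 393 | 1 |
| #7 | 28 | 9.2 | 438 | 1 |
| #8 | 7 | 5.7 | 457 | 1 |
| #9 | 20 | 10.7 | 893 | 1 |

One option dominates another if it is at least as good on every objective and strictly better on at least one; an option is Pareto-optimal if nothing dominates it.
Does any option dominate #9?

No

#1: worse on cost (75 vs 20).
#2: worse on cost (64 vs 20).
#3: worse on cost (48 vs 20).
#4: worse on cost (44 vs 20).
#5: worse on yield strength (835 vs 893).
#6: worse on cost (59 vs 20).
#7: worse on cost (28 vs 20).
#8: worse on yield strength (457 vs 893).
No option is at least as good as #9 on every objective and strictly better on one.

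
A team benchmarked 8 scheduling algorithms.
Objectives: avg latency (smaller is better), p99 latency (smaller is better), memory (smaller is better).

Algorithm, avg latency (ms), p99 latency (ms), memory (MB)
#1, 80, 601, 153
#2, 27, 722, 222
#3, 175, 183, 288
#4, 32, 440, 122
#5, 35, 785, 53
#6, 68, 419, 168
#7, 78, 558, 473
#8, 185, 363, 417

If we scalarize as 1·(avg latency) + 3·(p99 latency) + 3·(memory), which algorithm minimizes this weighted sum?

#1: 1·80 + 3·601 + 3·153 = 2342
#2: 1·27 + 3·722 + 3·222 = 2859
#3: 1·175 + 3·183 + 3·288 = 1588
#4: 1·32 + 3·440 + 3·122 = 1718
#5: 1·35 + 3·785 + 3·53 = 2549
#6: 1·68 + 3·419 + 3·168 = 1829
#7: 1·78 + 3·558 + 3·473 = 3171
#8: 1·185 + 3·363 + 3·417 = 2525
Lowest: #3 at 1588.

#3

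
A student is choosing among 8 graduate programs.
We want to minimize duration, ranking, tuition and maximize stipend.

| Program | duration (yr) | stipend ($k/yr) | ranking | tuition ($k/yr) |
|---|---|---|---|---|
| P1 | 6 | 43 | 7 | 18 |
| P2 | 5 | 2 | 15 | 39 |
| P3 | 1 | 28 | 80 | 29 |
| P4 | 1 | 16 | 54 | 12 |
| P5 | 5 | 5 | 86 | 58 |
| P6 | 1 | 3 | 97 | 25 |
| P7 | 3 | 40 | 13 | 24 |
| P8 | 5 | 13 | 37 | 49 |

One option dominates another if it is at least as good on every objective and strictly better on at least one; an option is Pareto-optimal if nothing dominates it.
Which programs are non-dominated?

P1, P3, P4, P7

P1: not dominated (best stipend).
P2: dominated by P7 (duration 3≤5, stipend 40≥2, ranking 13≤15, tuition 24≤39).
P3: not dominated.
P4: not dominated (best tuition).
P5: dominated by P3 (duration 1≤5, stipend 28≥5, ranking 80≤86, tuition 29≤58).
P6: dominated by P4 (duration 1≤1, stipend 16≥3, ranking 54≤97, tuition 12≤25).
P7: not dominated.
P8: dominated by P7 (duration 3≤5, stipend 40≥13, ranking 13≤37, tuition 24≤49).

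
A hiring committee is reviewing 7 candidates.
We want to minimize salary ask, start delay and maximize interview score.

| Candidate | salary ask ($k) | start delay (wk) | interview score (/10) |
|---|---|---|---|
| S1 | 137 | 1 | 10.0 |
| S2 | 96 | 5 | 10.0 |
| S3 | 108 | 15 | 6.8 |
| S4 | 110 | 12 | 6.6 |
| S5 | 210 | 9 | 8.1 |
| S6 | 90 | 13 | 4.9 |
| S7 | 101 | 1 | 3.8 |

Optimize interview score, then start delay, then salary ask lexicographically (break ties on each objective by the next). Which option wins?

S1

First maximize interview score: best is 10.0, kept {S1, S2}.
Then minimize start delay: best is 1, kept {S1}.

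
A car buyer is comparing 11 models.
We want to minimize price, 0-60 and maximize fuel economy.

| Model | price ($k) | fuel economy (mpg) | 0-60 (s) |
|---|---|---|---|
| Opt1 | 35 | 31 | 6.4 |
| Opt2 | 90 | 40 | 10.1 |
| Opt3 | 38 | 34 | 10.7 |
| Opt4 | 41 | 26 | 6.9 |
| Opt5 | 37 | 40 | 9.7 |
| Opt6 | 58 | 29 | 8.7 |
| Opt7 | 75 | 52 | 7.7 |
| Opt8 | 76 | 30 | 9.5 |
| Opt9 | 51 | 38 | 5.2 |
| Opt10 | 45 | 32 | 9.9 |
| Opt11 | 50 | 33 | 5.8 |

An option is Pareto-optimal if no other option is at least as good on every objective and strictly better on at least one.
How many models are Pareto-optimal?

Opt1: not dominated (best price).
Opt2: dominated by Opt5 (price 37≤90, fuel economy 40≥40, 0-60 9.7≤10.1).
Opt3: dominated by Opt5 (price 37≤38, fuel economy 40≥34, 0-60 9.7≤10.7).
Opt4: dominated by Opt1 (price 35≤41, fuel economy 31≥26, 0-60 6.4≤6.9).
Opt5: not dominated.
Opt6: dominated by Opt1 (price 35≤58, fuel economy 31≥29, 0-60 6.4≤8.7).
Opt7: not dominated (best fuel economy).
Opt8: dominated by Opt1 (price 35≤76, fuel economy 31≥30, 0-60 6.4≤9.5).
Opt9: not dominated (best 0-60).
Opt10: dominated by Opt5 (price 37≤45, fuel economy 40≥32, 0-60 9.7≤9.9).
Opt11: not dominated.
Pareto-optimal: Opt1, Opt5, Opt7, Opt9, Opt11 → 5.

5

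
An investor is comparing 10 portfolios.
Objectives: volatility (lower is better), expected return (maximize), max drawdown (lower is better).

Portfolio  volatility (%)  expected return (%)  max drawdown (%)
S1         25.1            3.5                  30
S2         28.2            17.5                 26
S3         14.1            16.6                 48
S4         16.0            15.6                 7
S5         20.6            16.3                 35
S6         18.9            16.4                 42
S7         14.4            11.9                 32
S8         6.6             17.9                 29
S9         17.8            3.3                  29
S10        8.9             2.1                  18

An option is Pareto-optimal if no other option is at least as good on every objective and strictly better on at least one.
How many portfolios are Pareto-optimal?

4

S1: dominated by S4 (volatility 16.0≤25.1, expected return 15.6≥3.5, max drawdown 7≤30).
S2: not dominated.
S3: dominated by S8 (volatility 6.6≤14.1, expected return 17.9≥16.6, max drawdown 29≤48).
S4: not dominated (best max drawdown).
S5: dominated by S8 (volatility 6.6≤20.6, expected return 17.9≥16.3, max drawdown 29≤35).
S6: dominated by S8 (volatility 6.6≤18.9, expected return 17.9≥16.4, max drawdown 29≤42).
S7: dominated by S8 (volatility 6.6≤14.4, expected return 17.9≥11.9, max drawdown 29≤32).
S8: not dominated (best volatility).
S9: dominated by S4 (volatility 16.0≤17.8, expected return 15.6≥3.3, max drawdown 7≤29).
S10: not dominated.
Pareto-optimal: S2, S4, S8, S10 → 4.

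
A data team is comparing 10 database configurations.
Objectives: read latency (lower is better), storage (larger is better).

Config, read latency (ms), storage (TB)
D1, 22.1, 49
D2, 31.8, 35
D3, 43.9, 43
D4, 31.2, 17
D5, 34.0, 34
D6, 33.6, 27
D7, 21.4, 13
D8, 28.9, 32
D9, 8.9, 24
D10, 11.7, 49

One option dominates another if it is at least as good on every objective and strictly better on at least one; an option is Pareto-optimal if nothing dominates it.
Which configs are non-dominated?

D1: dominated by D10 (read latency 11.7≤22.1, storage 49≥49).
D2: dominated by D1 (read latency 22.1≤31.8, storage 49≥35).
D3: dominated by D1 (read latency 22.1≤43.9, storage 49≥43).
D4: dominated by D1 (read latency 22.1≤31.2, storage 49≥17).
D5: dominated by D1 (read latency 22.1≤34.0, storage 49≥34).
D6: dominated by D1 (read latency 22.1≤33.6, storage 49≥27).
D7: dominated by D9 (read latency 8.9≤21.4, storage 24≥13).
D8: dominated by D1 (read latency 22.1≤28.9, storage 49≥32).
D9: not dominated (best read latency).
D10: not dominated.

D9, D10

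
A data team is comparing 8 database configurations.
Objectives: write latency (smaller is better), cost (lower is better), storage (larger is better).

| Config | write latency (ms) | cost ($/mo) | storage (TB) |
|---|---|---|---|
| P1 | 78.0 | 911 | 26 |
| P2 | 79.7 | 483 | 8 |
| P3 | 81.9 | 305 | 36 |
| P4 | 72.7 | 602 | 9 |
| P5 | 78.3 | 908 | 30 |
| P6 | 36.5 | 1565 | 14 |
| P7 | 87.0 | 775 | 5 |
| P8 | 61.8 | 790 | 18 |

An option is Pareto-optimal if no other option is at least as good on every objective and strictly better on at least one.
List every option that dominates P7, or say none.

P2, P3, P4

P2: write latency 79.7≤87.0, cost 483≤775, storage 8≥5 — dominates P7.
P3: write latency 81.9≤87.0, cost 305≤775, storage 36≥5 — dominates P7.
P4: write latency 72.7≤87.0, cost 602≤775, storage 9≥5 — dominates P7.
Others (P1, P5, P6, P8) are each worse than P7 on at least one objective.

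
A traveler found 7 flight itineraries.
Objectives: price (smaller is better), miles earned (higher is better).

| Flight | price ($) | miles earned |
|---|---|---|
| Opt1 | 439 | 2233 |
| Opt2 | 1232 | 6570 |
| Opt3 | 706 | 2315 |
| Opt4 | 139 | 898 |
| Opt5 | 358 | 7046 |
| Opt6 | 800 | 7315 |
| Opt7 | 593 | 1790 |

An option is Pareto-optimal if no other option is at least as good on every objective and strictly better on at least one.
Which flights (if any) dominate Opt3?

Opt5: price 358≤706, miles earned 7046≥2315 — dominates Opt3.
Others (Opt1, Opt2, Opt4, Opt6, Opt7) are each worse than Opt3 on at least one objective.

Opt5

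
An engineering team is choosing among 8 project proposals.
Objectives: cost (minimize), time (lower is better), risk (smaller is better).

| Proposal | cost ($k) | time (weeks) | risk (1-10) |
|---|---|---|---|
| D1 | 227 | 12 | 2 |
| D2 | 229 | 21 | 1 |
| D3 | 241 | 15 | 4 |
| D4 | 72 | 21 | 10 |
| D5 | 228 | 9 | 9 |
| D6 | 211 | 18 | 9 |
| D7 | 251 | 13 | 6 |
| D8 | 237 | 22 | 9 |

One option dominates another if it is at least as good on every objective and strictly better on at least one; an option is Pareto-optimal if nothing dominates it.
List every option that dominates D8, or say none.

D1: cost 227≤237, time 12≤22, risk 2≤9 — dominates D8.
D2: cost 229≤237, time 21≤22, risk 1≤9 — dominates D8.
D5: cost 228≤237, time 9≤22, risk 9≤9 — dominates D8.
D6: cost 211≤237, time 18≤22, risk 9≤9 — dominates D8.
Others (D3, D4, D7) are each worse than D8 on at least one objective.

D1, D2, D5, D6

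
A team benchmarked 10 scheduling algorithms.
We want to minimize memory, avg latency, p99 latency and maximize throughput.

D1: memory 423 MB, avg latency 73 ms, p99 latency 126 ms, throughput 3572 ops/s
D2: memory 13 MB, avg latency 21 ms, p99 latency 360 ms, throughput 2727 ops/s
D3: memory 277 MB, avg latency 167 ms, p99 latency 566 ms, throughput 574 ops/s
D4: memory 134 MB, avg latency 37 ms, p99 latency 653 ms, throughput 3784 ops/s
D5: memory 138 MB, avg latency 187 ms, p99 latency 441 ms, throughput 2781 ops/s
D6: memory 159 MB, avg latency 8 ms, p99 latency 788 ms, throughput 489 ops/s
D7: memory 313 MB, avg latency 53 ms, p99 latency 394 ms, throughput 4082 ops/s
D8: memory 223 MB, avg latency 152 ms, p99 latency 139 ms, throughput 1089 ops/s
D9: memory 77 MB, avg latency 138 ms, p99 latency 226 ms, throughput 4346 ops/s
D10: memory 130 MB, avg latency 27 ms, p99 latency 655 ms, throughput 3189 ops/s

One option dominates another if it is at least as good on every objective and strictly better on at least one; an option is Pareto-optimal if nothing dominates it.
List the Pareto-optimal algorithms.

D1: not dominated (best p99 latency).
D2: not dominated (best memory).
D3: dominated by D2 (memory 13≤277, avg latency 21≤167, p99 latency 360≤566, throughput 2727≥574).
D4: not dominated.
D5: dominated by D9 (memory 77≤138, avg latency 138≤187, p99 latency 226≤441, throughput 4346≥2781).
D6: not dominated (best avg latency).
D7: not dominated.
D8: not dominated.
D9: not dominated (best throughput).
D10: not dominated.

D1, D2, D4, D6, D7, D8, D9, D10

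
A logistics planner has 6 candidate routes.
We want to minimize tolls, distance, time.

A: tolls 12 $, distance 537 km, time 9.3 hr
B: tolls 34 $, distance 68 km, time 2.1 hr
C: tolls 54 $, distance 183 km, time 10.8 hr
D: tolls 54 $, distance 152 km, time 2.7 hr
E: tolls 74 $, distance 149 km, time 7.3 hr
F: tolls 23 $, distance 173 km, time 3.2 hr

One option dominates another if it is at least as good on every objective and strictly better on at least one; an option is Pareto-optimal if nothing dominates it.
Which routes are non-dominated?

A: not dominated (best tolls).
B: not dominated (best distance).
C: dominated by B (tolls 34≤54, distance 68≤183, time 2.1≤10.8).
D: dominated by B (tolls 34≤54, distance 68≤152, time 2.1≤2.7).
E: dominated by B (tolls 34≤74, distance 68≤149, time 2.1≤7.3).
F: not dominated.

A, B, F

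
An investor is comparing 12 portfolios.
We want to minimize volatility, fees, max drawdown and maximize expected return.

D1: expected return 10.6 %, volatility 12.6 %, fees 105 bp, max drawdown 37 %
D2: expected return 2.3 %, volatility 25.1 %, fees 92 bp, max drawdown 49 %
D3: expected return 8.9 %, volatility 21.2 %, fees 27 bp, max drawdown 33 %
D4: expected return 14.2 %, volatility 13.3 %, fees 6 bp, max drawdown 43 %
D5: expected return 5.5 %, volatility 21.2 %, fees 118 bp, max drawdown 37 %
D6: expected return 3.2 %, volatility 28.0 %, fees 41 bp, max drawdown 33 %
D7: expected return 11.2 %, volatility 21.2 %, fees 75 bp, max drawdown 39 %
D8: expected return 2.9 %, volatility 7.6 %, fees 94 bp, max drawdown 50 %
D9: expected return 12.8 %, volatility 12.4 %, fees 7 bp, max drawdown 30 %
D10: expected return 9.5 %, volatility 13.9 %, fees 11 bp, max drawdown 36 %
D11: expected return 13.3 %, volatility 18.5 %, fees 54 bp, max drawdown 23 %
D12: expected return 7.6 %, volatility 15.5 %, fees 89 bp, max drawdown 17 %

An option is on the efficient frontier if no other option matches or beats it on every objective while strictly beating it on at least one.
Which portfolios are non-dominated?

D4, D8, D9, D11, D12

D1: dominated by D9 (expected return 12.8≥10.6, volatility 12.4≤12.6, fees 7≤105, max drawdown 30≤37).
D2: dominated by D3 (expected return 8.9≥2.3, volatility 21.2≤25.1, fees 27≤92, max drawdown 33≤49).
D3: dominated by D9 (expected return 12.8≥8.9, volatility 12.4≤21.2, fees 7≤27, max drawdown 30≤33).
D4: not dominated (best expected return).
D5: dominated by D1 (expected return 10.6≥5.5, volatility 12.6≤21.2, fees 105≤118, max drawdown 37≤37).
D6: dominated by D3 (expected return 8.9≥3.2, volatility 21.2≤28.0, fees 27≤41, max drawdown 33≤33).
D7: dominated by D9 (expected return 12.8≥11.2, volatility 12.4≤21.2, fees 7≤75, max drawdown 30≤39).
D8: not dominated (best volatility).
D9: not dominated.
D10: dominated by D9 (expected return 12.8≥9.5, volatility 12.4≤13.9, fees 7≤11, max drawdown 30≤36).
D11: not dominated.
D12: not dominated (best max drawdown).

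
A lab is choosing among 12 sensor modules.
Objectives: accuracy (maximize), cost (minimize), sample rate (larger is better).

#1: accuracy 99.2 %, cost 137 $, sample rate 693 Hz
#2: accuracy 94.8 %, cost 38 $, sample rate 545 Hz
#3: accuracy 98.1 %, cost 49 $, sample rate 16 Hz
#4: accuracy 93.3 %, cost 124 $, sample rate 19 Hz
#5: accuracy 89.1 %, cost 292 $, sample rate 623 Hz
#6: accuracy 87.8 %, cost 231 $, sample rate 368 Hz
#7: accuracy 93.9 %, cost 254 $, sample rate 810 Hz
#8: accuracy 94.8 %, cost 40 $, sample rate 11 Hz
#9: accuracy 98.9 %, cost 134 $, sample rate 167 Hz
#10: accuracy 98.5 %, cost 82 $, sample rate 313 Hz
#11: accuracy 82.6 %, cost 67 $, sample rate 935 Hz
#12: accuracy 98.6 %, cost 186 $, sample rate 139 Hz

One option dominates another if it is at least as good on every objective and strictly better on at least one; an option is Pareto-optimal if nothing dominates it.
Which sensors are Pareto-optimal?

#1, #2, #3, #7, #9, #10, #11

#1: not dominated (best accuracy).
#2: not dominated (best cost).
#3: not dominated.
#4: dominated by #2 (accuracy 94.8≥93.3, cost 38≤124, sample rate 545≥19).
#5: dominated by #1 (accuracy 99.2≥89.1, cost 137≤292, sample rate 693≥623).
#6: dominated by #1 (accuracy 99.2≥87.8, cost 137≤231, sample rate 693≥368).
#7: not dominated.
#8: dominated by #2 (accuracy 94.8≥94.8, cost 38≤40, sample rate 545≥11).
#9: not dominated.
#10: not dominated.
#11: not dominated (best sample rate).
#12: dominated by #1 (accuracy 99.2≥98.6, cost 137≤186, sample rate 693≥139).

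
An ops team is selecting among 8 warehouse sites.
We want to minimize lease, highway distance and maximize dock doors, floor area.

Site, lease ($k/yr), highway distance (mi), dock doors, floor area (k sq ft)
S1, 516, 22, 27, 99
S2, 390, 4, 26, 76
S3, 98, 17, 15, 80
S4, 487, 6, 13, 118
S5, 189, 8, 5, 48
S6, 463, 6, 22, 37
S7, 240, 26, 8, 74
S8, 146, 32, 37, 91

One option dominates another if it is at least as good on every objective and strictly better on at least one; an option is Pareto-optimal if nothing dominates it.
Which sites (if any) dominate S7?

S3: lease 98≤240, highway distance 17≤26, dock doors 15≥8, floor area 80≥74 — dominates S7.
Others (S1, S2, S4, S5, S6, S8) are each worse than S7 on at least one objective.

S3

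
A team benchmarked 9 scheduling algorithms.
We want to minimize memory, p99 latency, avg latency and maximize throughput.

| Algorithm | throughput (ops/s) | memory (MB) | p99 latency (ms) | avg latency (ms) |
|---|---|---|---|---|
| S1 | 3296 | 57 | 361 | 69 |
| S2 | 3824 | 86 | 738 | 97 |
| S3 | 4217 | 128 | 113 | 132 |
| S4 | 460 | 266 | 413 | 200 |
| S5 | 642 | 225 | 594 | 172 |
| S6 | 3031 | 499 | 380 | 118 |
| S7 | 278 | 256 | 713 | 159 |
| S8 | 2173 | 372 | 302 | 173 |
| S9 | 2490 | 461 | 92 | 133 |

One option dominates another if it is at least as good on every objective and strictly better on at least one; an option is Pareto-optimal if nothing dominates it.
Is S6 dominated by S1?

S1 vs S6: throughput 3296≥3031, memory 57≤499, p99 latency 361≤380, avg latency 69≤118 — S1 is at least as good on every objective with at least one strict improvement.

Yes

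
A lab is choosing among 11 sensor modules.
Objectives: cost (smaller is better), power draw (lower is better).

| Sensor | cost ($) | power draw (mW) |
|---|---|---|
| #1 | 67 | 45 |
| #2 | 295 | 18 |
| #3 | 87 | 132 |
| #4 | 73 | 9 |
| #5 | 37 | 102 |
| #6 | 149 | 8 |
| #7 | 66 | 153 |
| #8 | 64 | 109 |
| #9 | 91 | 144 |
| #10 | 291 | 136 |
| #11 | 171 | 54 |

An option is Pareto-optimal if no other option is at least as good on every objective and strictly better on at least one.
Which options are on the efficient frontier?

#1, #4, #5, #6

#1: not dominated.
#2: dominated by #4 (cost 73≤295, power draw 9≤18).
#3: dominated by #1 (cost 67≤87, power draw 45≤132).
#4: not dominated.
#5: not dominated (best cost).
#6: not dominated (best power draw).
#7: dominated by #5 (cost 37≤66, power draw 102≤153).
#8: dominated by #5 (cost 37≤64, power draw 102≤109).
#9: dominated by #1 (cost 67≤91, power draw 45≤144).
#10: dominated by #1 (cost 67≤291, power draw 45≤136).
#11: dominated by #1 (cost 67≤171, power draw 45≤54).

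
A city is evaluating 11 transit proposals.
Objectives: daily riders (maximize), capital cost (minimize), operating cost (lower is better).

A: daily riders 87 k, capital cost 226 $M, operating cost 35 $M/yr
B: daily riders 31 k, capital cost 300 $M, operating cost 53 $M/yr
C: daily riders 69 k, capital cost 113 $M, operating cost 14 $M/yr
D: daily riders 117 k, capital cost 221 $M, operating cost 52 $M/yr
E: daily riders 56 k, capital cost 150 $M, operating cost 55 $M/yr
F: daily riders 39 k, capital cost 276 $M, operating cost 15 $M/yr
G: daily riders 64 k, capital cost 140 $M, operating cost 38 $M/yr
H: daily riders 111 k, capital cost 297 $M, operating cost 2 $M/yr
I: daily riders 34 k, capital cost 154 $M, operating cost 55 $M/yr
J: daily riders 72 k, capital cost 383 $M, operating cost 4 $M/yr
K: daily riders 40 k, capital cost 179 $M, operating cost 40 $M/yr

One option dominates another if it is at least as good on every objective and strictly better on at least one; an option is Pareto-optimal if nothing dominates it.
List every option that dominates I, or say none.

C, E, G

C: daily riders 69≥34, capital cost 113≤154, operating cost 14≤55 — dominates I.
E: daily riders 56≥34, capital cost 150≤154, operating cost 55≤55 — dominates I.
G: daily riders 64≥34, capital cost 140≤154, operating cost 38≤55 — dominates I.
Others (A, B, D, F, H, J, K) are each worse than I on at least one objective.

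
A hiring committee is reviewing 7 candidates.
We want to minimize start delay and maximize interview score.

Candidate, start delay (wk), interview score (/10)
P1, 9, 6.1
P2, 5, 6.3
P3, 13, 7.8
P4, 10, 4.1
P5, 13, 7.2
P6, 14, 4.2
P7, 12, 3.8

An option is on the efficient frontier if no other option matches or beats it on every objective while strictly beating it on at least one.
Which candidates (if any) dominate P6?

P1: start delay 9≤14, interview score 6.1≥4.2 — dominates P6.
P2: start delay 5≤14, interview score 6.3≥4.2 — dominates P6.
P3: start delay 13≤14, interview score 7.8≥4.2 — dominates P6.
P5: start delay 13≤14, interview score 7.2≥4.2 — dominates P6.
Others (P4, P7) are each worse than P6 on at least one objective.

P1, P2, P3, P5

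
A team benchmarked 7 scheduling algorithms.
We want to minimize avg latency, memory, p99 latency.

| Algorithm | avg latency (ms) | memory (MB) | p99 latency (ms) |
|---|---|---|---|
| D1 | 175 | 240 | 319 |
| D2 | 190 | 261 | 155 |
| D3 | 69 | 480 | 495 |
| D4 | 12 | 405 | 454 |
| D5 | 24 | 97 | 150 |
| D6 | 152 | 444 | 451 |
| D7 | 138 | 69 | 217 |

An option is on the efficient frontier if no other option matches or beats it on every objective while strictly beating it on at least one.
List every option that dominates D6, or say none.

D5, D7

D5: avg latency 24≤152, memory 97≤444, p99 latency 150≤451 — dominates D6.
D7: avg latency 138≤152, memory 69≤444, p99 latency 217≤451 — dominates D6.
Others (D1, D2, D3, D4) are each worse than D6 on at least one objective.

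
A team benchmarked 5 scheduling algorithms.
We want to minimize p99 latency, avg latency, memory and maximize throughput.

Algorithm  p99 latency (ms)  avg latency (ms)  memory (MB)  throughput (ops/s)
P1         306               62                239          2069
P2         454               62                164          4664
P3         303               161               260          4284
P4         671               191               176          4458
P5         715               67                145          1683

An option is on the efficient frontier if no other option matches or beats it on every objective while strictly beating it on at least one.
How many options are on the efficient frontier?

P1: not dominated.
P2: not dominated (best throughput).
P3: not dominated (best p99 latency).
P4: dominated by P2 (p99 latency 454≤671, avg latency 62≤191, memory 164≤176, throughput 4664≥4458).
P5: not dominated (best memory).
Pareto-optimal: P1, P2, P3, P5 → 4.

4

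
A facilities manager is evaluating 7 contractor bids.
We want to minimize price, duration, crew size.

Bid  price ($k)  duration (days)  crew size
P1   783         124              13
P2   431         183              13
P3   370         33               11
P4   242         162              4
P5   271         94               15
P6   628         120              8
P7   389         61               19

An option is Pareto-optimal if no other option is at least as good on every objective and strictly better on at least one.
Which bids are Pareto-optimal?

P1: dominated by P3 (price 370≤783, duration 33≤124, crew size 11≤13).
P2: dominated by P3 (price 370≤431, duration 33≤183, crew size 11≤13).
P3: not dominated (best duration).
P4: not dominated (best price).
P5: not dominated.
P6: not dominated.
P7: dominated by P3 (price 370≤389, duration 33≤61, crew size 11≤19).

P3, P4, P5, P6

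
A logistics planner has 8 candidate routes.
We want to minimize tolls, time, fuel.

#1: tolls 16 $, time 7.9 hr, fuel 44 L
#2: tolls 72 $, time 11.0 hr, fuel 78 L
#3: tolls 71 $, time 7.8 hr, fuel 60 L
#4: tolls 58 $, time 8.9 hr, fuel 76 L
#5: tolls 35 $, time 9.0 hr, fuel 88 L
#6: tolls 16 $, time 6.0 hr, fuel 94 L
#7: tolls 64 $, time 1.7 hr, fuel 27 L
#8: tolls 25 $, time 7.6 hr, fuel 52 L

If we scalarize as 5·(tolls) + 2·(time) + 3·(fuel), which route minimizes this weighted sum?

#1: 5·16 + 2·7.9 + 3·44 = 227.8
#2: 5·72 + 2·11.0 + 3·78 = 616.0
#3: 5·71 + 2·7.8 + 3·60 = 550.6
#4: 5·58 + 2·8.9 + 3·76 = 535.8
#5: 5·35 + 2·9.0 + 3·88 = 457.0
#6: 5·16 + 2·6.0 + 3·94 = 374.0
#7: 5·64 + 2·1.7 + 3·27 = 404.4
#8: 5·25 + 2·7.6 + 3·52 = 296.2
Lowest: #1 at 227.8.

#1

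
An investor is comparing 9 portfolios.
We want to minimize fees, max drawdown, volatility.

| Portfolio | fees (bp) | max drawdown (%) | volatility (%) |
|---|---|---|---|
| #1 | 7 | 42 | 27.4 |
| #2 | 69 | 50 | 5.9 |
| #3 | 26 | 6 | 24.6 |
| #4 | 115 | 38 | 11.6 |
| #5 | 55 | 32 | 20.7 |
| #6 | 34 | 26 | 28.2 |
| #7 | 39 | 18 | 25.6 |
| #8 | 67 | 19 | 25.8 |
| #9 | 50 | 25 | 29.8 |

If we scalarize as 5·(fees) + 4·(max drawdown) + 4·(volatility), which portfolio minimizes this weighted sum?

#1: 5·7 + 4·42 + 4·27.4 = 312.6
#2: 5·69 + 4·50 + 4·5.9 = 568.6
#3: 5·26 + 4·6 + 4·24.6 = 252.4
#4: 5·115 + 4·38 + 4·11.6 = 773.4
#5: 5·55 + 4·32 + 4·20.7 = 485.8
#6: 5·34 + 4·26 + 4·28.2 = 386.8
#7: 5·39 + 4·18 + 4·25.6 = 369.4
#8: 5·67 + 4·19 + 4·25.8 = 514.2
#9: 5·50 + 4·25 + 4·29.8 = 469.2
Lowest: #3 at 252.4.

#3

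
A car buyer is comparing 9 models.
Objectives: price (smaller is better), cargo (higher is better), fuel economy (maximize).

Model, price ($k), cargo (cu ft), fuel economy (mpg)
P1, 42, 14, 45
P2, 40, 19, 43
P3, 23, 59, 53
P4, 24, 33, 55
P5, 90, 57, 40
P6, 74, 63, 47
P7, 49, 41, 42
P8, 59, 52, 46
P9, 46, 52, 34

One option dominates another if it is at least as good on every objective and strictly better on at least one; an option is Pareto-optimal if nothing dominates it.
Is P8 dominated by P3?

Yes

P3 vs P8: price 23≤59, cargo 59≥52, fuel economy 53≥46 — P3 is at least as good on every objective with at least one strict improvement.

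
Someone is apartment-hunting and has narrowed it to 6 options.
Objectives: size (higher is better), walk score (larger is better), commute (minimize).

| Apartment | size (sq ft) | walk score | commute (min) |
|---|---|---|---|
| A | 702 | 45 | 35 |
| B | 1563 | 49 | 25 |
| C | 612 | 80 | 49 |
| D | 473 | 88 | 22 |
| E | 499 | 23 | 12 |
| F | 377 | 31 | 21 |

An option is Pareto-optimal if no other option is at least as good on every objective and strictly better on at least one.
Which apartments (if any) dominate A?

B: size 1563≥702, walk score 49≥45, commute 25≤35 — dominates A.
Others (C, D, E, F) are each worse than A on at least one objective.

B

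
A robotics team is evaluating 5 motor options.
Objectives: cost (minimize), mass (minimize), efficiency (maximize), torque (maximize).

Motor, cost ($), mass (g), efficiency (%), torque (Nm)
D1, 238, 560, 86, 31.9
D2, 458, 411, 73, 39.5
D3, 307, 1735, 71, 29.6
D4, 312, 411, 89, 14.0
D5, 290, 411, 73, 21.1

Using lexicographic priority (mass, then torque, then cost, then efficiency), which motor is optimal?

First minimize mass: best is 411, kept {D2, D4, D5}.
Then maximize torque: best is 39.5, kept {D2}.

D2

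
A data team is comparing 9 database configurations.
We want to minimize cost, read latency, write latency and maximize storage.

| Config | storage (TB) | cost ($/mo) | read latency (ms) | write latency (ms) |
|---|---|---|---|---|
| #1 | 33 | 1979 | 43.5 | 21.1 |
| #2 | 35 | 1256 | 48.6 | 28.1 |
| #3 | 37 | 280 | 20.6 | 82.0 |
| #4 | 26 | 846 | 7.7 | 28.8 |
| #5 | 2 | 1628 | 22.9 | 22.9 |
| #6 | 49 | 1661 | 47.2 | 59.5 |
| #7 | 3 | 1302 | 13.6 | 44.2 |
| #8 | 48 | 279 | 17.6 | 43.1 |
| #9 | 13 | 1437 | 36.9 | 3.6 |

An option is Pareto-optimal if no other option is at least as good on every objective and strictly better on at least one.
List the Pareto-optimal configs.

#1, #2, #4, #5, #6, #8, #9

#1: not dominated.
#2: not dominated.
#3: dominated by #8 (storage 48≥37, cost 279≤280, read latency 17.6≤20.6, write latency 43.1≤82.0).
#4: not dominated (best read latency).
#5: not dominated.
#6: not dominated (best storage).
#7: dominated by #4 (storage 26≥3, cost 846≤1302, read latency 7.7≤13.6, write latency 28.8≤44.2).
#8: not dominated (best cost).
#9: not dominated (best write latency).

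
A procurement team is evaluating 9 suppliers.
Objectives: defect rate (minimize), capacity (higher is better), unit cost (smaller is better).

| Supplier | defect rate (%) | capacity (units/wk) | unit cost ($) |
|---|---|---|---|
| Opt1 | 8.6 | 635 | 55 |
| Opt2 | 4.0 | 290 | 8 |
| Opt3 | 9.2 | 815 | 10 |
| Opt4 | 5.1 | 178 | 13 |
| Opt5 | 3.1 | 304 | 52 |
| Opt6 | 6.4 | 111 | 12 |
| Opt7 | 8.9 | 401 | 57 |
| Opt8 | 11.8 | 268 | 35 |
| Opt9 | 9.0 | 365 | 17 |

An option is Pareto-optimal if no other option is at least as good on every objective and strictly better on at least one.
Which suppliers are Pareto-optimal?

Opt1, Opt2, Opt3, Opt5, Opt9

Opt1: not dominated.
Opt2: not dominated (best unit cost).
Opt3: not dominated (best capacity).
Opt4: dominated by Opt2 (defect rate 4.0≤5.1, capacity 290≥178, unit cost 8≤13).
Opt5: not dominated (best defect rate).
Opt6: dominated by Opt2 (defect rate 4.0≤6.4, capacity 290≥111, unit cost 8≤12).
Opt7: dominated by Opt1 (defect rate 8.6≤8.9, capacity 635≥401, unit cost 55≤57).
Opt8: dominated by Opt2 (defect rate 4.0≤11.8, capacity 290≥268, unit cost 8≤35).
Opt9: not dominated.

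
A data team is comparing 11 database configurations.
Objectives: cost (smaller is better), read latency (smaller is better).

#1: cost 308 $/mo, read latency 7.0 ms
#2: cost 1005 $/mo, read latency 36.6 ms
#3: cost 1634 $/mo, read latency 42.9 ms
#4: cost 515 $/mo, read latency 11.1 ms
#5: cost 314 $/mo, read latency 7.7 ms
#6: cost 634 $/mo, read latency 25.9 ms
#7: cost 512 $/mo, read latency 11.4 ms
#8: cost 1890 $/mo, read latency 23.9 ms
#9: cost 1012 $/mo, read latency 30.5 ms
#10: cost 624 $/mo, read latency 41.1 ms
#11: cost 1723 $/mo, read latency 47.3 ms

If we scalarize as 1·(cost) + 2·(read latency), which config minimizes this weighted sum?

#1: 1·308 + 2·7.0 = 322.0
#2: 1·1005 + 2·36.6 = 1078.2
#3: 1·1634 + 2·42.9 = 1719.8
#4: 1·515 + 2·11.1 = 537.2
#5: 1·314 + 2·7.7 = 329.4
#6: 1·634 + 2·25.9 = 685.8
#7: 1·512 + 2·11.4 = 534.8
#8: 1·1890 + 2·23.9 = 1937.8
#9: 1·1012 + 2·30.5 = 1073.0
#10: 1·624 + 2·41.1 = 706.2
#11: 1·1723 + 2·47.3 = 1817.6
Lowest: #1 at 322.0.

#1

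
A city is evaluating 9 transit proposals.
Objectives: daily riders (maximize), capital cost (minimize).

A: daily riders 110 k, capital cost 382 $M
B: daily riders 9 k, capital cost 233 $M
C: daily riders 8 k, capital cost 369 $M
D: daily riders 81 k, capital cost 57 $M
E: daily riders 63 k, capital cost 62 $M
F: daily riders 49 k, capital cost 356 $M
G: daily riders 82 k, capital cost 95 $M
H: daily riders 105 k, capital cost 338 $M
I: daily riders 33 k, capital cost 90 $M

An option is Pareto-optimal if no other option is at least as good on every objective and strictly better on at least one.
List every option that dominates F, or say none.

D: daily riders 81≥49, capital cost 57≤356 — dominates F.
E: daily riders 63≥49, capital cost 62≤356 — dominates F.
G: daily riders 82≥49, capital cost 95≤356 — dominates F.
H: daily riders 105≥49, capital cost 338≤356 — dominates F.
Others (A, B, C, I) are each worse than F on at least one objective.

D, E, G, H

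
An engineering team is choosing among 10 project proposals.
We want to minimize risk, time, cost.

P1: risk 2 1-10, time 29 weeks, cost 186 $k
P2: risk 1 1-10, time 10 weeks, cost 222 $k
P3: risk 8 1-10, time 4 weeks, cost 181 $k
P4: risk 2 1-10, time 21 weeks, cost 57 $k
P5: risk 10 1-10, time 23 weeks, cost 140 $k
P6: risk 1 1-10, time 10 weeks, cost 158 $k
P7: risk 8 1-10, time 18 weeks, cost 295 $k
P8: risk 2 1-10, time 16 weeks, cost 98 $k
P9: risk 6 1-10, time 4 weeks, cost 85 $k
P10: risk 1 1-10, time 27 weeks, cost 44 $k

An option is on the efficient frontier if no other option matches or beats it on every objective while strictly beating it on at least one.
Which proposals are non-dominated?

P1: dominated by P4 (risk 2≤2, time 21≤29, cost 57≤186).
P2: dominated by P6 (risk 1≤1, time 10≤10, cost 158≤222).
P3: dominated by P9 (risk 6≤8, time 4≤4, cost 85≤181).
P4: not dominated.
P5: dominated by P4 (risk 2≤10, time 21≤23, cost 57≤140).
P6: not dominated.
P7: dominated by P2 (risk 1≤8, time 10≤18, cost 222≤295).
P8: not dominated.
P9: not dominated.
P10: not dominated (best cost).

P4, P6, P8, P9, P10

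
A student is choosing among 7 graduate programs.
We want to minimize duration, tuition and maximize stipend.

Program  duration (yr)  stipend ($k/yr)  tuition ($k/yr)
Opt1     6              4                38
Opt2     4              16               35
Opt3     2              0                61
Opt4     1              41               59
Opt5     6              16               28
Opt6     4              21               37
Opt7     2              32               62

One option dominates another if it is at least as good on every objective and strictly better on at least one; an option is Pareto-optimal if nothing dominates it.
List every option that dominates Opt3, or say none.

Opt4

Opt4: duration 1≤2, stipend 41≥0, tuition 59≤61 — dominates Opt3.
Others (Opt1, Opt2, Opt5, Opt6, Opt7) are each worse than Opt3 on at least one objective.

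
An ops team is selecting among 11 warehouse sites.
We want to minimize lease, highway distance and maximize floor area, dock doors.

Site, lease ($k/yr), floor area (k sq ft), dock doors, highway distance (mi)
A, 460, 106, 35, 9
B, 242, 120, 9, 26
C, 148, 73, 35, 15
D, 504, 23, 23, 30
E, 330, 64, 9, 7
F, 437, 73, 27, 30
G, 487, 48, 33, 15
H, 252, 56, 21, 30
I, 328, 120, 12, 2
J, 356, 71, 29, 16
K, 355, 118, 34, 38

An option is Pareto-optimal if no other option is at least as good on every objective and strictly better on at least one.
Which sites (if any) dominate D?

A: lease 460≤504, floor area 106≥23, dock doors 35≥23, highway distance 9≤30 — dominates D.
C: lease 148≤504, floor area 73≥23, dock doors 35≥23, highway distance 15≤30 — dominates D.
F: lease 437≤504, floor area 73≥23, dock doors 27≥23, highway distance 30≤30 — dominates D.
G: lease 487≤504, floor area 48≥23, dock doors 33≥23, highway distance 15≤30 — dominates D.
J: lease 356≤504, floor area 71≥23, dock doors 29≥23, highway distance 16≤30 — dominates D.
Others (B, E, H, I, K) are each worse than D on at least one objective.

A, C, F, G, J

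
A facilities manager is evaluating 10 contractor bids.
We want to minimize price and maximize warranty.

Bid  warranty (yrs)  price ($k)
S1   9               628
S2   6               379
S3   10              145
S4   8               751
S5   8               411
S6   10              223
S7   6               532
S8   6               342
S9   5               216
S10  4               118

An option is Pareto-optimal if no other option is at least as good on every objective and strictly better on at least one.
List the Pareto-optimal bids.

S1: dominated by S3 (warranty 10≥9, price 145≤628).
S2: dominated by S3 (warranty 10≥6, price 145≤379).
S3: not dominated.
S4: dominated by S1 (warranty 9≥8, price 628≤751).
S5: dominated by S3 (warranty 10≥8, price 145≤411).
S6: dominated by S3 (warranty 10≥10, price 145≤223).
S7: dominated by S2 (warranty 6≥6, price 379≤532).
S8: dominated by S3 (warranty 10≥6, price 145≤342).
S9: dominated by S3 (warranty 10≥5, price 145≤216).
S10: not dominated (best price).

S3, S10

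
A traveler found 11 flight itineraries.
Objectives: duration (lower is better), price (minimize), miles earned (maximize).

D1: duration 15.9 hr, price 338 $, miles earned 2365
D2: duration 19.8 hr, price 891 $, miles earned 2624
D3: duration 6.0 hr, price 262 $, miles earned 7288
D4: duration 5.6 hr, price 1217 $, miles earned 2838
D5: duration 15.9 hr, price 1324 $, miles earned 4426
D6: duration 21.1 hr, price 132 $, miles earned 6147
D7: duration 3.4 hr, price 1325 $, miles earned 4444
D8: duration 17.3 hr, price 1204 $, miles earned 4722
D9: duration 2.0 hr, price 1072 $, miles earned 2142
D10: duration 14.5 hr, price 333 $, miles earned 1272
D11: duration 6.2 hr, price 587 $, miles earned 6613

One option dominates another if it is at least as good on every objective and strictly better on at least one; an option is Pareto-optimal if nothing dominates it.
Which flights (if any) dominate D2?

D3: duration 6.0≤19.8, price 262≤891, miles earned 7288≥2624 — dominates D2.
D11: duration 6.2≤19.8, price 587≤891, miles earned 6613≥2624 — dominates D2.
Others (D1, D4, D5, D6, D7, D8, D9, D10) are each worse than D2 on at least one objective.

D3, D11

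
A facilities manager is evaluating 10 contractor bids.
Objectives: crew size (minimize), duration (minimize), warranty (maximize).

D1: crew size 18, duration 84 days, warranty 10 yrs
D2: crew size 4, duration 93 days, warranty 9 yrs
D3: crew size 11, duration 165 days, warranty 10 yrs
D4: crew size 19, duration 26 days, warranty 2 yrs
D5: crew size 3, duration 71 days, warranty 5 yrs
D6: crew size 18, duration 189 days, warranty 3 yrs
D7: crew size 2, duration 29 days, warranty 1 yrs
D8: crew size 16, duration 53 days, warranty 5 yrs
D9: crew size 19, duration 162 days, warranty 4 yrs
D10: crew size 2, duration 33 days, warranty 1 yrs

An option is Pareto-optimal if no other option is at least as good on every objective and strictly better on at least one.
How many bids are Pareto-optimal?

D1: not dominated.
D2: not dominated.
D3: not dominated.
D4: not dominated (best duration).
D5: not dominated.
D6: dominated by D1 (crew size 18≤18, duration 84≤189, warranty 10≥3).
D7: not dominated.
D8: not dominated.
D9: dominated by D1 (crew size 18≤19, duration 84≤162, warranty 10≥4).
D10: dominated by D7 (crew size 2≤2, duration 29≤33, warranty 1≥1).
Pareto-optimal: D1, D2, D3, D4, D5, D7, D8 → 7.

7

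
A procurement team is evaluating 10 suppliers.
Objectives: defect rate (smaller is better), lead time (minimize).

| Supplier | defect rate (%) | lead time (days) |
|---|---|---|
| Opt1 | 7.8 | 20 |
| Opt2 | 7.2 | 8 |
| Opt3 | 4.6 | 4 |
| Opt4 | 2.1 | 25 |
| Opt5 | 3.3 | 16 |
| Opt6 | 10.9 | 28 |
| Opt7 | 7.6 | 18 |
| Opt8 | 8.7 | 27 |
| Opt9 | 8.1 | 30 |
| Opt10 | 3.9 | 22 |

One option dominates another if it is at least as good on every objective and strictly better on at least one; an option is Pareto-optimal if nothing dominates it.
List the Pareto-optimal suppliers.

Opt1: dominated by Opt2 (defect rate 7.2≤7.8, lead time 8≤20).
Opt2: dominated by Opt3 (defect rate 4.6≤7.2, lead time 4≤8).
Opt3: not dominated (best lead time).
Opt4: not dominated (best defect rate).
Opt5: not dominated.
Opt6: dominated by Opt1 (defect rate 7.8≤10.9, lead time 20≤28).
Opt7: dominated by Opt2 (defect rate 7.2≤7.6, lead time 8≤18).
Opt8: dominated by Opt1 (defect rate 7.8≤8.7, lead time 20≤27).
Opt9: dominated by Opt1 (defect rate 7.8≤8.1, lead time 20≤30).
Opt10: dominated by Opt5 (defect rate 3.3≤3.9, lead time 16≤22).

Opt3, Opt4, Opt5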